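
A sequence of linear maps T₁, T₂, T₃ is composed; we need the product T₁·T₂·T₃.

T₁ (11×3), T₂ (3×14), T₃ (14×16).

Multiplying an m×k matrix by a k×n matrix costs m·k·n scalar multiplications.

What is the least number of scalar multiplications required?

Order (T₁·(T₂·T₃)): (T₂·T₃): 3×14 by 14×16 → 3×16, cost 3·14·16 = 672; (T₁·(T₂·T₃)): 11×3 by 3×16 → 11×16, cost 11·3·16 = 528; cumulative 1200. Total 1200.
Order ((T₁·T₂)·T₃): (T₁·T₂): 11×3 by 3×14 → 11×14, cost 11·3·14 = 462; ((T₁·T₂)·T₃): 11×14 by 14×16 → 11×16, cost 11·14·16 = 2464; cumulative 2926. Total 2926.
Minimum: 1200.

1200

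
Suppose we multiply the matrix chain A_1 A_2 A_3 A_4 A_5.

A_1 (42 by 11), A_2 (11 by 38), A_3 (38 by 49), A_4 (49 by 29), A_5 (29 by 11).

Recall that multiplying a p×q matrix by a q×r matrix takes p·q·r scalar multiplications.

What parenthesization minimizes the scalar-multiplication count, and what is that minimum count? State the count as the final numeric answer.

Adjacent pairs: A_1A_2 = 42·11·38 = 17556; A_2A_3 = 11·38·49 = 20482; A_3A_4 = 38·49·29 = 53998; A_4A_5 = 49·29·11 = 15631.
Length 3: A_1..A_3: k=1: 0+20482+42·11·49=43120; k=2: 17556+0+42·38·49=95760 → min 43120 | A_2..A_4: k=2: 0+53998+11·38·29=66120; k=3: 20482+0+11·49·29=36113 → min 36113 | A_3..A_5: k=3: 0+15631+38·49·11=36113; k=4: 53998+0+38·29·11=66120 → min 36113.
Length 4: A_1..A_4: k=1: 0+36113+42·11·29=49511; k=2: 17556+53998+42·38·29=117838; k=3: 43120+0+42·49·29=102802 → min 49511 | A_2..A_5: k=2: 0+36113+11·38·11=40711; k=3: 20482+15631+11·49·11=42042; k=4: 36113+0+11·29·11=39622 → min 39622.
Length 5: A_1..A_5: k=1: 0+39622+42·11·11=44704; k=2: 17556+36113+42·38·11=71225; k=3: 43120+15631+42·49·11=81389; k=4: 49511+0+42·29·11=62909 → min 44704.
Optimal parenthesization: (A_1 (((A_2 A_3) A_4) A_5)) with cost 44704.

44704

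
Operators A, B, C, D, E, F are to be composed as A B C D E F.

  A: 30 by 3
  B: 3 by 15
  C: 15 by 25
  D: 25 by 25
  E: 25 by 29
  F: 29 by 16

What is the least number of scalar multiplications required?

8007

Adjacent pairs: AB = 30·3·15 = 1350; BC = 3·15·25 = 1125; CD = 15·25·25 = 9375; DE = 25·25·29 = 18125; EF = 25·29·16 = 11600.
Length 3: A..C: k=1: 0+1125+30·3·25=3375; k=2: 1350+0+30·15·25=12600 → min 3375 | B..D: k=2: 0+9375+3·15·25=10500; k=3: 1125+0+3·25·25=3000 → min 3000 | C..E: k=3: 0+18125+15·25·29=29000; k=4: 9375+0+15·25·29=20250 → min 20250 | D..F: k=4: 0+11600+25·25·16=21600; k=5: 18125+0+25·29·16=29725 → min 21600.
Length 4: A..D: k=1: 0+3000+30·3·25=5250; k=2: 1350+9375+30·15·25=21975; k=3: 3375+0+30·25·25=22125 → min 5250 | B..E: k=2: 0+20250+3·15·29=21555; k=3: 1125+18125+3·25·29=21425; k=4: 3000+0+3·25·29=5175 → min 5175 | C..F: k=3: 0+21600+15·25·16=27600; k=4: 9375+11600+15·25·16=26975; k=5: 20250+0+15·29·16=27210 → min 26975.
Length 5: A..E: k=1: 0+5175+30·3·29=7785; k=2: 1350+20250+30·15·29=34650; k=3: 3375+18125+30·25·29=43250; k=4: 5250+0+30·25·29=27000 → min 7785 | B..F: k=2: 0+26975+3·15·16=27695; k=3: 1125+21600+3·25·16=23925; k=4: 3000+11600+3·25·16=15800; k=5: 5175+0+3·29·16=6567 → min 6567.
Length 6: A..F: k=1: 0+6567+30·3·16=8007; k=2: 1350+26975+30·15·16=35525; k=3: 3375+21600+30·25·16=36975; k=4: 5250+11600+30·25·16=28850; k=5: 7785+0+30·29·16=21705 → min 8007.
Optimal order: (A ((((B C) D) E) F)) with cost 8007.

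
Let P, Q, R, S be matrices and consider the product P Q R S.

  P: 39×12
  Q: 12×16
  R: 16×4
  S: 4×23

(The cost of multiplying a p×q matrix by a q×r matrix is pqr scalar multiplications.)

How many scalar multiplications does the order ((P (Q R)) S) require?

6228

(Q R): 12×16 by 16×4 → 12×4, cost 12·16·4 = 768
(P (Q R)): 39×12 by 12×4 → 39×4, cost 39·12·4 = 1872; cumulative 2640
((P (Q R)) S): 39×4 by 4×23 → 39×23, cost 39·4·23 = 3588; cumulative 6228
Total: 6228 scalar multiplications.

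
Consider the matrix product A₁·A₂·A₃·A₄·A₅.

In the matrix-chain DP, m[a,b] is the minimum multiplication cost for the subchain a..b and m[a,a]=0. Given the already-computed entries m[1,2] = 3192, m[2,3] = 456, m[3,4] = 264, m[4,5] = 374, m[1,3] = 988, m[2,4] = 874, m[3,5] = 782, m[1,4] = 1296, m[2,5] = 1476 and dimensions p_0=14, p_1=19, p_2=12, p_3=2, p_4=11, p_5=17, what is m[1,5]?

m[1,5] = min over k∈[1,4] of m[1,k]+m[k+1,5]+p_{0}·p_k·p_{5}.
k=1: 0 + 1476 + 14·19·17 = 5998; k=2: 3192 + 782 + 14·12·17 = 6830; k=3: 988 + 374 + 14·2·17 = 1838; k=4: 1296 + 0 + 14·11·17 = 3914.
Minimum: 1838 at k=3.

1838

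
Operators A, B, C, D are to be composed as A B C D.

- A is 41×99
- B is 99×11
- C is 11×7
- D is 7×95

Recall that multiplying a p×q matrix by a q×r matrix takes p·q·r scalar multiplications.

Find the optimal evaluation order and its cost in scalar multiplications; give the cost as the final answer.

63301

Adjacent pairs: AB = 41·99·11 = 44649; BC = 99·11·7 = 7623; CD = 11·7·95 = 7315.
Length 3: A..C: k=1: 0+7623+41·99·7=36036; k=2: 44649+0+41·11·7=47806 → min 36036 | B..D: k=2: 0+7315+99·11·95=110770; k=3: 7623+0+99·7·95=73458 → min 73458.
Length 4: A..D: k=1: 0+73458+41·99·95=459063; k=2: 44649+7315+41·11·95=94809; k=3: 36036+0+41·7·95=63301 → min 63301.
Optimal parenthesization: ((A (B C)) D) with cost 63301.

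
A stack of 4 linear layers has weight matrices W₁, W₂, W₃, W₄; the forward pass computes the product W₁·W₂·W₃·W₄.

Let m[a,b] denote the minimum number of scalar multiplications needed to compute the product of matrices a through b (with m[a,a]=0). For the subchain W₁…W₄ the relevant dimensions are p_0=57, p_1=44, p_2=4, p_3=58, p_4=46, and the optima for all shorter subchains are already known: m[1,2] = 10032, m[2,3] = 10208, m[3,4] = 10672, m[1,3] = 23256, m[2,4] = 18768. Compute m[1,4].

m[1,4] = min over k∈[1,3] of m[1,k]+m[k+1,4]+p_{0}·p_k·p_{4}.
k=1: 0 + 18768 + 57·44·46 = 134136; k=2: 10032 + 10672 + 57·4·46 = 31192; k=3: 23256 + 0 + 57·58·46 = 175332.
Minimum: 31192 at k=2.

31192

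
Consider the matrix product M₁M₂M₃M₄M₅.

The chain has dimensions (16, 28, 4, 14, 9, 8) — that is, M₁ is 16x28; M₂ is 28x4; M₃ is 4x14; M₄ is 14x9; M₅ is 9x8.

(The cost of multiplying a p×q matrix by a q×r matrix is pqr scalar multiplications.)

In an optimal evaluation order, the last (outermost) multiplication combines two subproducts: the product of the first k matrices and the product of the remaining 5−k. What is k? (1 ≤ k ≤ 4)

2

Adjacent pairs: M₁M₂ = 16·28·4 = 1792; M₂M₃ = 28·4·14 = 1568; M₃M₄ = 4·14·9 = 504; M₄M₅ = 14·9·8 = 1008.
Length 3: M₁..M₃: k=1: 0+1568+16·28·14=7840; k=2: 1792+0+16·4·14=2688 → min 2688 | M₂..M₄: k=2: 0+504+28·4·9=1512; k=3: 1568+0+28·14·9=5096 → min 1512 | M₃..M₅: k=3: 0+1008+4·14·8=1456; k=4: 504+0+4·9·8=792 → min 792.
Length 4: M₁..M₄: k=1: 0+1512+16·28·9=5544; k=2: 1792+504+16·4·9=2872; k=3: 2688+0+16·14·9=4704 → min 2872 | M₂..M₅: k=2: 0+792+28·4·8=1688; k=3: 1568+1008+28·14·8=5712; k=4: 1512+0+28·9·8=3528 → min 1688.
Top-level splits: k=1: (M₁..M₁)·(M₂..M₅) → 0+1688+16·28·8 = 5272; k=2: (M₁..M₂)·(M₃..M₅) → 1792+792+16·4·8 = 3096; k=3: (M₁..M₃)·(M₄..M₅) → 2688+1008+16·14·8 = 5488; k=4: (M₁..M₄)·(M₅..M₅) → 2872+0+16·9·8 = 4024.
Best split is after M₂, i.e. k = 2.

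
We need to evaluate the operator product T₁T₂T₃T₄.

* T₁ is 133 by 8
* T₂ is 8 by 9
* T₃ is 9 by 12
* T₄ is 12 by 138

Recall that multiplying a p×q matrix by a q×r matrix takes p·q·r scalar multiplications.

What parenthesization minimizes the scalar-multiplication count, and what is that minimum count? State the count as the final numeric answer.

160944

Adjacent pairs: T₁T₂ = 133·8·9 = 9576; T₂T₃ = 8·9·12 = 864; T₃T₄ = 9·12·138 = 14904.
Length 3: T₁..T₃: k=1: 0+864+133·8·12=13632; k=2: 9576+0+133·9·12=23940 → min 13632 | T₂..T₄: k=2: 0+14904+8·9·138=24840; k=3: 864+0+8·12·138=14112 → min 14112.
Length 4: T₁..T₄: k=1: 0+14112+133·8·138=160944; k=2: 9576+14904+133·9·138=189666; k=3: 13632+0+133·12·138=233880 → min 160944.
Optimal parenthesization: (T₁((T₂T₃)T₄)) with cost 160944.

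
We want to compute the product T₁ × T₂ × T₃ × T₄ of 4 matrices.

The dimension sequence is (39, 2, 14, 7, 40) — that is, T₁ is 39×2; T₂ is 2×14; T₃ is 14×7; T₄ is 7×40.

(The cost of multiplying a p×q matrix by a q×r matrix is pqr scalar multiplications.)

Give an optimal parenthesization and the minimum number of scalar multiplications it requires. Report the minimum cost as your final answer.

3876

Adjacent pairs: T₁T₂ = 39·2·14 = 1092; T₂T₃ = 2·14·7 = 196; T₃T₄ = 14·7·40 = 3920.
Length 3: T₁..T₃: k=1: 0+196+39·2·7=742; k=2: 1092+0+39·14·7=4914 → min 742 | T₂..T₄: k=2: 0+3920+2·14·40=5040; k=3: 196+0+2·7·40=756 → min 756.
Length 4: T₁..T₄: k=1: 0+756+39·2·40=3876; k=2: 1092+3920+39·14·40=26852; k=3: 742+0+39·7·40=11662 → min 3876.
Optimal parenthesization: (T₁ × ((T₂ × T₃) × T₄)) with cost 3876.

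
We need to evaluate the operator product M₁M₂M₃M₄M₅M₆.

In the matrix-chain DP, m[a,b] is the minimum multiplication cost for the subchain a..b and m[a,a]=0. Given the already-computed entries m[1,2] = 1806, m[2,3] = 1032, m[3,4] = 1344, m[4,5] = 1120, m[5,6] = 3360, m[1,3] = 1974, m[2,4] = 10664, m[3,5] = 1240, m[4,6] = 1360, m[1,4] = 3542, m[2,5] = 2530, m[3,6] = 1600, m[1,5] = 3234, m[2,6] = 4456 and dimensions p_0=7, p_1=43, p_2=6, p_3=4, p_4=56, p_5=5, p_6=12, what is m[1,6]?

3654

m[1,6] = min over k∈[1,5] of m[1,k]+m[k+1,6]+p_{0}·p_k·p_{6}.
k=1: 0 + 4456 + 7·43·12 = 8068; k=2: 1806 + 1600 + 7·6·12 = 3910; k=3: 1974 + 1360 + 7·4·12 = 3670; k=4: 3542 + 3360 + 7·56·12 = 11606; k=5: 3234 + 0 + 7·5·12 = 3654.
Minimum: 3654 at k=5.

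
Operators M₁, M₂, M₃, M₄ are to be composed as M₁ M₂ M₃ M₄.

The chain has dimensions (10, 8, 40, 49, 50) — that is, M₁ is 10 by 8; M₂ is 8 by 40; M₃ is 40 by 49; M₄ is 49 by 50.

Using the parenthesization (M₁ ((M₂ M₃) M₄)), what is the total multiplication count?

39280

(M₂ M₃): 8×40 by 40×49 → 8×49, cost 8·40·49 = 15680
((M₂ M₃) M₄): 8×49 by 49×50 → 8×50, cost 8·49·50 = 19600; cumulative 35280
(M₁ ((M₂ M₃) M₄)): 10×8 by 8×50 → 10×50, cost 10·8·50 = 4000; cumulative 39280
Total: 39280 scalar multiplications.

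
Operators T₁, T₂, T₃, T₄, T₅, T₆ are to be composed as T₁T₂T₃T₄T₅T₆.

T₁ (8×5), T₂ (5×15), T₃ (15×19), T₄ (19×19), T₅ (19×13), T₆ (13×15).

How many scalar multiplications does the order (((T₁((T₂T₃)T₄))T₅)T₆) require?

(T₂T₃): 5×15 by 15×19 → 5×19, cost 5·15·19 = 1425
((T₂T₃)T₄): 5×19 by 19×19 → 5×19, cost 5·19·19 = 1805; cumulative 3230
(T₁((T₂T₃)T₄)): 8×5 by 5×19 → 8×19, cost 8·5·19 = 760; cumulative 3990
((T₁((T₂T₃)T₄))T₅): 8×19 by 19×13 → 8×13, cost 8·19·13 = 1976; cumulative 5966
(((T₁((T₂T₃)T₄))T₅)T₆): 8×13 by 13×15 → 8×15, cost 8·13·15 = 1560; cumulative 7526
Total: 7526 scalar multiplications.

7526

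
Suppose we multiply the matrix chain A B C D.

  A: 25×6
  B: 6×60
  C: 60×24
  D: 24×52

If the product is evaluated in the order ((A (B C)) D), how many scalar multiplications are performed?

(B C): 6×60 by 60×24 → 6×24, cost 6·60·24 = 8640
(A (B C)): 25×6 by 6×24 → 25×24, cost 25·6·24 = 3600; cumulative 12240
((A (B C)) D): 25×24 by 24×52 → 25×52, cost 25·24·52 = 31200; cumulative 43440
Total: 43440 scalar multiplications.

43440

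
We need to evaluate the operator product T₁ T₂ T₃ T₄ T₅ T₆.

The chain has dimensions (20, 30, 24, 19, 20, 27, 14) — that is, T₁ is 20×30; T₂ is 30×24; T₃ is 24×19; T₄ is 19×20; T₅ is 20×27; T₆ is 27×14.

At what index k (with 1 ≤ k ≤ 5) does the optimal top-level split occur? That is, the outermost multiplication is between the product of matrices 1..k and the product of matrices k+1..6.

1

Adjacent pairs: T₁T₂ = 20·30·24 = 14400; T₂T₃ = 30·24·19 = 13680; T₃T₄ = 24·19·20 = 9120; T₄T₅ = 19·20·27 = 10260; T₅T₆ = 20·27·14 = 7560.
Length 3: T₁..T₃: k=1: 0+13680+20·30·19=25080; k=2: 14400+0+20·24·19=23520 → min 23520 | T₂..T₄: k=2: 0+9120+30·24·20=23520; k=3: 13680+0+30·19·20=25080 → min 23520 | T₃..T₅: k=3: 0+10260+24·19·27=22572; k=4: 9120+0+24·20·27=22080 → min 22080 | T₄..T₆: k=4: 0+7560+19·20·14=12880; k=5: 10260+0+19·27·14=17442 → min 12880.
Length 4: T₁..T₄: k=1: 0+23520+20·30·20=35520; k=2: 14400+9120+20·24·20=33120; k=3: 23520+0+20·19·20=31120 → min 31120 | T₂..T₅: k=2: 0+22080+30·24·27=41520; k=3: 13680+10260+30·19·27=39330; k=4: 23520+0+30·20·27=39720 → min 39330 | T₃..T₆: k=3: 0+12880+24·19·14=19264; k=4: 9120+7560+24·20·14=23400; k=5: 22080+0+24·27·14=31152 → min 19264.
Length 5: T₁..T₅: k=1: 0+39330+20·30·27=55530; k=2: 14400+22080+20·24·27=49440; k=3: 23520+10260+20·19·27=44040; k=4: 31120+0+20·20·27=41920 → min 41920 | T₂..T₆: k=2: 0+19264+30·24·14=29344; k=3: 13680+12880+30·19·14=34540; k=4: 23520+7560+30·20·14=39480; k=5: 39330+0+30·27·14=50670 → min 29344.
Top-level splits: k=1: (T₁..T₁)·(T₂..T₆) → 0+29344+20·30·14 = 37744; k=2: (T₁..T₂)·(T₃..T₆) → 14400+19264+20·24·14 = 40384; k=3: (T₁..T₃)·(T₄..T₆) → 23520+12880+20·19·14 = 41720; k=4: (T₁..T₄)·(T₅..T₆) → 31120+7560+20·20·14 = 44280; k=5: (T₁..T₅)·(T₆..T₆) → 41920+0+20·27·14 = 49480.
Best split is after T₁, i.e. k = 1.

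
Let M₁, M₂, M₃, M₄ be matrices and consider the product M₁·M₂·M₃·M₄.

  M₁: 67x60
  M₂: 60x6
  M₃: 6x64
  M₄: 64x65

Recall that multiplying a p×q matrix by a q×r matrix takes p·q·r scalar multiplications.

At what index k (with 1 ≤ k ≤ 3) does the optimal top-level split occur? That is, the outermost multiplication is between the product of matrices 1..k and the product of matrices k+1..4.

Adjacent pairs: M₁M₂ = 67·60·6 = 24120; M₂M₃ = 60·6·64 = 23040; M₃M₄ = 6·64·65 = 24960.
Length 3: M₁..M₃: k=1: 0+23040+67·60·64=280320; k=2: 24120+0+67·6·64=49848 → min 49848 | M₂..M₄: k=2: 0+24960+60·6·65=48360; k=3: 23040+0+60·64·65=272640 → min 48360.
Top-level splits: k=1: (M₁..M₁)·(M₂..M₄) → 0+48360+67·60·65 = 309660; k=2: (M₁..M₂)·(M₃..M₄) → 24120+24960+67·6·65 = 75210; k=3: (M₁..M₃)·(M₄..M₄) → 49848+0+67·64·65 = 328568.
Best split is after M₂, i.e. k = 2.

2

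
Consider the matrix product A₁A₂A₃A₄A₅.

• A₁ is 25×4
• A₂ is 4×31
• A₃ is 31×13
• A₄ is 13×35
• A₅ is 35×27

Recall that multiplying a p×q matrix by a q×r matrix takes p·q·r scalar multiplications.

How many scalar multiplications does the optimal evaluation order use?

Adjacent pairs: A₁A₂ = 25·4·31 = 3100; A₂A₃ = 4·31·13 = 1612; A₃A₄ = 31·13·35 = 14105; A₄A₅ = 13·35·27 = 12285.
Length 3: A₁..A₃: k=1: 0+1612+25·4·13=2912; k=2: 3100+0+25·31·13=13175 → min 2912 | A₂..A₄: k=2: 0+14105+4·31·35=18445; k=3: 1612+0+4·13·35=3432 → min 3432 | A₃..A₅: k=3: 0+12285+31·13·27=23166; k=4: 14105+0+31·35·27=43400 → min 23166.
Length 4: A₁..A₄: k=1: 0+3432+25·4·35=6932; k=2: 3100+14105+25·31·35=44330; k=3: 2912+0+25·13·35=14287 → min 6932 | A₂..A₅: k=2: 0+23166+4·31·27=26514; k=3: 1612+12285+4·13·27=15301; k=4: 3432+0+4·35·27=7212 → min 7212.
Length 5: A₁..A₅: k=1: 0+7212+25·4·27=9912; k=2: 3100+23166+25·31·27=47191; k=3: 2912+12285+25·13·27=23972; k=4: 6932+0+25·35·27=30557 → min 9912.
Optimal order: (A₁(((A₂A₃)A₄)A₅)) with cost 9912.

9912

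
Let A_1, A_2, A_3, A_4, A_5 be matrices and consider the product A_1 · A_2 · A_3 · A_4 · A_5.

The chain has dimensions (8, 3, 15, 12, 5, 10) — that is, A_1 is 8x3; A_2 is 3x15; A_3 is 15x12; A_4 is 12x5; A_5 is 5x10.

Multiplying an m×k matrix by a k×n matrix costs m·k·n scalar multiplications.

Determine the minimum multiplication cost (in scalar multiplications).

Adjacent pairs: A_1A_2 = 8·3·15 = 360; A_2A_3 = 3·15·12 = 540; A_3A_4 = 15·12·5 = 900; A_4A_5 = 12·5·10 = 600.
Length 3: A_1..A_3: k=1: 0+540+8·3·12=828; k=2: 360+0+8·15·12=1800 → min 828 | A_2..A_4: k=2: 0+900+3·15·5=1125; k=3: 540+0+3·12·5=720 → min 720 | A_3..A_5: k=3: 0+600+15·12·10=2400; k=4: 900+0+15·5·10=1650 → min 1650.
Length 4: A_1..A_4: k=1: 0+720+8·3·5=840; k=2: 360+900+8·15·5=1860; k=3: 828+0+8·12·5=1308 → min 840 | A_2..A_5: k=2: 0+1650+3·15·10=2100; k=3: 540+600+3·12·10=1500; k=4: 720+0+3·5·10=870 → min 870.
Length 5: A_1..A_5: k=1: 0+870+8·3·10=1110; k=2: 360+1650+8·15·10=3210; k=3: 828+600+8·12·10=2388; k=4: 840+0+8·5·10=1240 → min 1110.
Optimal order: (A_1 · (((A_2 · A_3) · A_4) · A_5)) with cost 1110.

1110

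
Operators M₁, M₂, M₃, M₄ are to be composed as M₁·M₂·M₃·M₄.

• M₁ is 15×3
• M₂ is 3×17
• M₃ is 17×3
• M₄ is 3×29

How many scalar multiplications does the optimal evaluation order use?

1593

Adjacent pairs: M₁M₂ = 15·3·17 = 765; M₂M₃ = 3·17·3 = 153; M₃M₄ = 17·3·29 = 1479.
Length 3: M₁..M₃: k=1: 0+153+15·3·3=288; k=2: 765+0+15·17·3=1530 → min 288 | M₂..M₄: k=2: 0+1479+3·17·29=2958; k=3: 153+0+3·3·29=414 → min 414.
Length 4: M₁..M₄: k=1: 0+414+15·3·29=1719; k=2: 765+1479+15·17·29=9639; k=3: 288+0+15·3·29=1593 → min 1593.
Optimal order: ((M₁·(M₂·M₃))·M₄) with cost 1593.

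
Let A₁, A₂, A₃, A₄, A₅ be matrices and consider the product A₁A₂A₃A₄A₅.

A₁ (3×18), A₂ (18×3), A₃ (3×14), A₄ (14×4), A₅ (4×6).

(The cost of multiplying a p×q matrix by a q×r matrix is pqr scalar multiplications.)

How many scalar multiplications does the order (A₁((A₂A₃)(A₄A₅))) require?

(A₂A₃): 18×3 by 3×14 → 18×14, cost 18·3·14 = 756
(A₄A₅): 14×4 by 4×6 → 14×6, cost 14·4·6 = 336
((A₂A₃)(A₄A₅)): 18×14 by 14×6 → 18×6, cost 18·14·6 = 1512; cumulative 2604
(A₁((A₂A₃)(A₄A₅))): 3×18 by 18×6 → 3×6, cost 3·18·6 = 324; cumulative 2928
Total: 2928 scalar multiplications.

2928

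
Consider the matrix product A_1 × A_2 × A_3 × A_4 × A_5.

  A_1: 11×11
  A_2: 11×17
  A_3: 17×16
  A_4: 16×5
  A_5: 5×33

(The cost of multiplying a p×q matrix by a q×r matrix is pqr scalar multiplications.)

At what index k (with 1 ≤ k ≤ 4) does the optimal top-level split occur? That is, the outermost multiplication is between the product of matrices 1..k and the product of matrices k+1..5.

4

Adjacent pairs: A_1A_2 = 11·11·17 = 2057; A_2A_3 = 11·17·16 = 2992; A_3A_4 = 17·16·5 = 1360; A_4A_5 = 16·5·33 = 2640.
Length 3: A_1..A_3: k=1: 0+2992+11·11·16=4928; k=2: 2057+0+11·17·16=5049 → min 4928 | A_2..A_4: k=2: 0+1360+11·17·5=2295; k=3: 2992+0+11·16·5=3872 → min 2295 | A_3..A_5: k=3: 0+2640+17·16·33=11616; k=4: 1360+0+17·5·33=4165 → min 4165.
Length 4: A_1..A_4: k=1: 0+2295+11·11·5=2900; k=2: 2057+1360+11·17·5=4352; k=3: 4928+0+11·16·5=5808 → min 2900 | A_2..A_5: k=2: 0+4165+11·17·33=10336; k=3: 2992+2640+11·16·33=11440; k=4: 2295+0+11·5·33=4110 → min 4110.
Top-level splits: k=1: (A_1..A_1)·(A_2..A_5) → 0+4110+11·11·33 = 8103; k=2: (A_1..A_2)·(A_3..A_5) → 2057+4165+11·17·33 = 12393; k=3: (A_1..A_3)·(A_4..A_5) → 4928+2640+11·16·33 = 13376; k=4: (A_1..A_4)·(A_5..A_5) → 2900+0+11·5·33 = 4715.
Best split is after A_4, i.e. k = 4.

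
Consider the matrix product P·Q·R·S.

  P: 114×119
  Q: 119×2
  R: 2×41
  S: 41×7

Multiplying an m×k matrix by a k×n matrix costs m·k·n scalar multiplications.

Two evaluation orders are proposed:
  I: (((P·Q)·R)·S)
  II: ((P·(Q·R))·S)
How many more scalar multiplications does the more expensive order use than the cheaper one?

529484

Order I = (((P·Q)·R)·S): (P·Q): 114×119 by 119×2 → 114×2, cost 114·119·2 = 27132; ((P·Q)·R): 114×2 by 2×41 → 114×41, cost 114·2·41 = 9348; cumulative 36480; (((P·Q)·R)·S): 114×41 by 41×7 → 114×7, cost 114·41·7 = 32718; cumulative 69198. Total 69198.
Order II = ((P·(Q·R))·S): (Q·R): 119×2 by 2×41 → 119×41, cost 119·2·41 = 9758; (P·(Q·R)): 114×119 by 119×41 → 114×41, cost 114·119·41 = 556206; cumulative 565964; ((P·(Q·R))·S): 114×41 by 41×7 → 114×7, cost 114·41·7 = 32718; cumulative 598682. Total 598682.
Difference: |69198 − 598682| = 529484.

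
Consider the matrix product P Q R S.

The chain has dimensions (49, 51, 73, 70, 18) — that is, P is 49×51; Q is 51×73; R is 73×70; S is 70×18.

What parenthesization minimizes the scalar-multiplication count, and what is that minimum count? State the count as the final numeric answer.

Adjacent pairs: PQ = 49·51·73 = 182427; QR = 51·73·70 = 260610; RS = 73·70·18 = 91980.
Length 3: P..R: k=1: 0+260610+49·51·70=435540; k=2: 182427+0+49·73·70=432817 → min 432817 | Q..S: k=2: 0+91980+51·73·18=158994; k=3: 260610+0+51·70·18=324870 → min 158994.
Length 4: P..S: k=1: 0+158994+49·51·18=203976; k=2: 182427+91980+49·73·18=338793; k=3: 432817+0+49·70·18=494557 → min 203976.
Optimal parenthesization: (P (Q (R S))) with cost 203976.

203976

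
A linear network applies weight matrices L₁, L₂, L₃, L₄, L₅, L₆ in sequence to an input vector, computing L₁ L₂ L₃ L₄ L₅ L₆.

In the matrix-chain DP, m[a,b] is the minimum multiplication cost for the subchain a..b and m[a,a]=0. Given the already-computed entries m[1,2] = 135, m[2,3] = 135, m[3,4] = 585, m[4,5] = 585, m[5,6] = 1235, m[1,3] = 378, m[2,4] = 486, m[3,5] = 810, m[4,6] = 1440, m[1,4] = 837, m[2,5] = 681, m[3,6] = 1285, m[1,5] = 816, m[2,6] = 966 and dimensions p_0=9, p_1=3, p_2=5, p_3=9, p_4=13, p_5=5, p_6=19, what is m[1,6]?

1479

m[1,6] = min over k∈[1,5] of m[1,k]+m[k+1,6]+p_{0}·p_k·p_{6}.
k=1: 0 + 966 + 9·3·19 = 1479; k=2: 135 + 1285 + 9·5·19 = 2275; k=3: 378 + 1440 + 9·9·19 = 3357; k=4: 837 + 1235 + 9·13·19 = 4295; k=5: 816 + 0 + 9·5·19 = 1671.
Minimum: 1479 at k=1.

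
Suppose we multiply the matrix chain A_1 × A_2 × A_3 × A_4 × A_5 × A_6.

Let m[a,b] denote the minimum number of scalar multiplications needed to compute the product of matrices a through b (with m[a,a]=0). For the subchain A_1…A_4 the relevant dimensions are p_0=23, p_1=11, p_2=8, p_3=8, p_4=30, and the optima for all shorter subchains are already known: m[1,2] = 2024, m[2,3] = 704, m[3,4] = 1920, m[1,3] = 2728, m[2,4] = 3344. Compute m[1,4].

8248

m[1,4] = min over k∈[1,3] of m[1,k]+m[k+1,4]+p_{0}·p_k·p_{4}.
k=1: 0 + 3344 + 23·11·30 = 10934; k=2: 2024 + 1920 + 23·8·30 = 9464; k=3: 2728 + 0 + 23·8·30 = 8248.
Minimum: 8248 at k=3.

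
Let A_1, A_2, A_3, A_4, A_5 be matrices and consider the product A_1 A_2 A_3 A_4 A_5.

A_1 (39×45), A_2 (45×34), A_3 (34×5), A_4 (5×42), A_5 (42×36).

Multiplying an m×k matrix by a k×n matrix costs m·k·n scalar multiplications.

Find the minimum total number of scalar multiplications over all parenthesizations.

Adjacent pairs: A_1A_2 = 39·45·34 = 59670; A_2A_3 = 45·34·5 = 7650; A_3A_4 = 34·5·42 = 7140; A_4A_5 = 5·42·36 = 7560.
Length 3: A_1..A_3: k=1: 0+7650+39·45·5=16425; k=2: 59670+0+39·34·5=66300 → min 16425 | A_2..A_4: k=2: 0+7140+45·34·42=71400; k=3: 7650+0+45·5·42=17100 → min 17100 | A_3..A_5: k=3: 0+7560+34·5·36=13680; k=4: 7140+0+34·42·36=58548 → min 13680.
Length 4: A_1..A_4: k=1: 0+17100+39·45·42=90810; k=2: 59670+7140+39·34·42=122502; k=3: 16425+0+39·5·42=24615 → min 24615 | A_2..A_5: k=2: 0+13680+45·34·36=68760; k=3: 7650+7560+45·5·36=23310; k=4: 17100+0+45·42·36=85140 → min 23310.
Length 5: A_1..A_5: k=1: 0+23310+39·45·36=86490; k=2: 59670+13680+39·34·36=121086; k=3: 16425+7560+39·5·36=31005; k=4: 24615+0+39·42·36=83583 → min 31005.
Optimal order: ((A_1 (A_2 A_3)) (A_4 A_5)) with cost 31005.

31005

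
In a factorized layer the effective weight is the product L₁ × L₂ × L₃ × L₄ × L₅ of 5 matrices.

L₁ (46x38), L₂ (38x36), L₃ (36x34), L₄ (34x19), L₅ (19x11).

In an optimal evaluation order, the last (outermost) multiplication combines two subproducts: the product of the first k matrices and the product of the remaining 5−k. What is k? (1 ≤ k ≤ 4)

Adjacent pairs: L₁L₂ = 46·38·36 = 62928; L₂L₃ = 38·36·34 = 46512; L₃L₄ = 36·34·19 = 23256; L₄L₅ = 34·19·11 = 7106.
Length 3: L₁..L₃: k=1: 0+46512+46·38·34=105944; k=2: 62928+0+46·36·34=119232 → min 105944 | L₂..L₄: k=2: 0+23256+38·36·19=49248; k=3: 46512+0+38·34·19=71060 → min 49248 | L₃..L₅: k=3: 0+7106+36·34·11=20570; k=4: 23256+0+36·19·11=30780 → min 20570.
Length 4: L₁..L₄: k=1: 0+49248+46·38·19=82460; k=2: 62928+23256+46·36·19=117648; k=3: 105944+0+46·34·19=135660 → min 82460 | L₂..L₅: k=2: 0+20570+38·36·11=35618; k=3: 46512+7106+38·34·11=67830; k=4: 49248+0+38·19·11=57190 → min 35618.
Top-level splits: k=1: (L₁..L₁)·(L₂..L₅) → 0+35618+46·38·11 = 54846; k=2: (L₁..L₂)·(L₃..L₅) → 62928+20570+46·36·11 = 101714; k=3: (L₁..L₃)·(L₄..L₅) → 105944+7106+46·34·11 = 130254; k=4: (L₁..L₄)·(L₅..L₅) → 82460+0+46·19·11 = 92074.
Best split is after L₁, i.e. k = 1.

1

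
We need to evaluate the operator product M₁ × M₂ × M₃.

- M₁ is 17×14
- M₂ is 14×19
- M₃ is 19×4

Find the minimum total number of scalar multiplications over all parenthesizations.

Order (M₁ × (M₂ × M₃)): (M₂ × M₃): 14×19 by 19×4 → 14×4, cost 14·19·4 = 1064; (M₁ × (M₂ × M₃)): 17×14 by 14×4 → 17×4, cost 17·14·4 = 952; cumulative 2016. Total 2016.
Order ((M₁ × M₂) × M₃): (M₁ × M₂): 17×14 by 14×19 → 17×19, cost 17·14·19 = 4522; ((M₁ × M₂) × M₃): 17×19 by 19×4 → 17×4, cost 17·19·4 = 1292; cumulative 5814. Total 5814.
Minimum: 2016.

2016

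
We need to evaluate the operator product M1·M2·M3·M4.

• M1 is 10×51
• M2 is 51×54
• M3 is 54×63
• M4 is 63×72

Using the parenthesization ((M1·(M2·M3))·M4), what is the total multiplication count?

(M2·M3): 51×54 by 54×63 → 51×63, cost 51·54·63 = 173502
(M1·(M2·M3)): 10×51 by 51×63 → 10×63, cost 10·51·63 = 32130; cumulative 205632
((M1·(M2·M3))·M4): 10×63 by 63×72 → 10×72, cost 10·63·72 = 45360; cumulative 250992
Total: 250992 scalar multiplications.

250992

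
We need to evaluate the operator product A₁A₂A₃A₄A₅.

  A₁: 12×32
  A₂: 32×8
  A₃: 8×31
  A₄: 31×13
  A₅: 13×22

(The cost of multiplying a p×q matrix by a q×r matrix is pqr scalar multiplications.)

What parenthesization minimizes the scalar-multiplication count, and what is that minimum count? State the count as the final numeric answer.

10696

Adjacent pairs: A₁A₂ = 12·32·8 = 3072; A₂A₃ = 32·8·31 = 7936; A₃A₄ = 8·31·13 = 3224; A₄A₅ = 31·13·22 = 8866.
Length 3: A₁..A₃: k=1: 0+7936+12·32·31=19840; k=2: 3072+0+12·8·31=6048 → min 6048 | A₂..A₄: k=2: 0+3224+32·8·13=6552; k=3: 7936+0+32·31·13=20832 → min 6552 | A₃..A₅: k=3: 0+8866+8·31·22=14322; k=4: 3224+0+8·13·22=5512 → min 5512.
Length 4: A₁..A₄: k=1: 0+6552+12·32·13=11544; k=2: 3072+3224+12·8·13=7544; k=3: 6048+0+12·31·13=10884 → min 7544 | A₂..A₅: k=2: 0+5512+32·8·22=11144; k=3: 7936+8866+32·31·22=38626; k=4: 6552+0+32·13·22=15704 → min 11144.
Length 5: A₁..A₅: k=1: 0+11144+12·32·22=19592; k=2: 3072+5512+12·8·22=10696; k=3: 6048+8866+12·31·22=23098; k=4: 7544+0+12·13·22=10976 → min 10696.
Optimal parenthesization: ((A₁A₂)((A₃A₄)A₅)) with cost 10696.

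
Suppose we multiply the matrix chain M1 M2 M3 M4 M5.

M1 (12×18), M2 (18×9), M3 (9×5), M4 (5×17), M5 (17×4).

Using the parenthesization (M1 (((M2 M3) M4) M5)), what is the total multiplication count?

(M2 M3): 18×9 by 9×5 → 18×5, cost 18·9·5 = 810
((M2 M3) M4): 18×5 by 5×17 → 18×17, cost 18·5·17 = 1530; cumulative 2340
(((M2 M3) M4) M5): 18×17 by 17×4 → 18×4, cost 18·17·4 = 1224; cumulative 3564
(M1 (((M2 M3) M4) M5)): 12×18 by 18×4 → 12×4, cost 12·18·4 = 864; cumulative 4428
Total: 4428 scalar multiplications.

4428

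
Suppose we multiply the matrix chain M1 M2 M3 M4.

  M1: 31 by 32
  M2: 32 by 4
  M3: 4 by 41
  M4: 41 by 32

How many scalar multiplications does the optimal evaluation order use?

Adjacent pairs: M1M2 = 31·32·4 = 3968; M2M3 = 32·4·41 = 5248; M3M4 = 4·41·32 = 5248.
Length 3: M1..M3: k=1: 0+5248+31·32·41=45920; k=2: 3968+0+31·4·41=9052 → min 9052 | M2..M4: k=2: 0+5248+32·4·32=9344; k=3: 5248+0+32·41·32=47232 → min 9344.
Length 4: M1..M4: k=1: 0+9344+31·32·32=41088; k=2: 3968+5248+31·4·32=13184; k=3: 9052+0+31·41·32=49724 → min 13184.
Optimal order: ((M1 M2) (M3 M4)) with cost 13184.

13184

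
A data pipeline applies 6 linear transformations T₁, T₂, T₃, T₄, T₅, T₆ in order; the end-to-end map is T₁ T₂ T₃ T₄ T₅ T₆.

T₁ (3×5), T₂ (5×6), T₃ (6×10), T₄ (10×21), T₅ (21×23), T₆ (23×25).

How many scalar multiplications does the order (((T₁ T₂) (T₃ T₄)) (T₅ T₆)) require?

15378

(T₁ T₂): 3×5 by 5×6 → 3×6, cost 3·5·6 = 90
(T₃ T₄): 6×10 by 10×21 → 6×21, cost 6·10·21 = 1260
((T₁ T₂) (T₃ T₄)): 3×6 by 6×21 → 3×21, cost 3·6·21 = 378; cumulative 1728
(T₅ T₆): 21×23 by 23×25 → 21×25, cost 21·23·25 = 12075
(((T₁ T₂) (T₃ T₄)) (T₅ T₆)): 3×21 by 21×25 → 3×25, cost 3·21·25 = 1575; cumulative 15378
Total: 15378 scalar multiplications.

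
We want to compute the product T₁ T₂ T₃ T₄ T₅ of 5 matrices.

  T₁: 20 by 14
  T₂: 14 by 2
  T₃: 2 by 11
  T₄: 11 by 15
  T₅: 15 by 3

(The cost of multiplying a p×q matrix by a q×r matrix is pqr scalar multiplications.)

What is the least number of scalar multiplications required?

Adjacent pairs: T₁T₂ = 20·14·2 = 560; T₂T₃ = 14·2·11 = 308; T₃T₄ = 2·11·15 = 330; T₄T₅ = 11·15·3 = 495.
Length 3: T₁..T₃: k=1: 0+308+20·14·11=3388; k=2: 560+0+20·2·11=1000 → min 1000 | T₂..T₄: k=2: 0+330+14·2·15=750; k=3: 308+0+14·11·15=2618 → min 750 | T₃..T₅: k=3: 0+495+2·11·3=561; k=4: 330+0+2·15·3=420 → min 420.
Length 4: T₁..T₄: k=1: 0+750+20·14·15=4950; k=2: 560+330+20·2·15=1490; k=3: 1000+0+20·11·15=4300 → min 1490 | T₂..T₅: k=2: 0+420+14·2·3=504; k=3: 308+495+14·11·3=1265; k=4: 750+0+14·15·3=1380 → min 504.
Length 5: T₁..T₅: k=1: 0+504+20·14·3=1344; k=2: 560+420+20·2·3=1100; k=3: 1000+495+20·11·3=2155; k=4: 1490+0+20·15·3=2390 → min 1100.
Optimal order: ((T₁ T₂) ((T₃ T₄) T₅)) with cost 1100.

1100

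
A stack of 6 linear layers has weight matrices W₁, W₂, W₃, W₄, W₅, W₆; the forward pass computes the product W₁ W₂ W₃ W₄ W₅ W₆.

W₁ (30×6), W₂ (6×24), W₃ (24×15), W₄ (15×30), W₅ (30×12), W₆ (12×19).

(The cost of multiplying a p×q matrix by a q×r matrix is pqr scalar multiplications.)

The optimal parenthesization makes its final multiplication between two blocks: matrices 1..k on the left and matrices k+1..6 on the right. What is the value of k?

1

Adjacent pairs: W₁W₂ = 30·6·24 = 4320; W₂W₃ = 6·24·15 = 2160; W₃W₄ = 24·15·30 = 10800; W₄W₅ = 15·30·12 = 5400; W₅W₆ = 30·12·19 = 6840.
Length 3: W₁..W₃: k=1: 0+2160+30·6·15=4860; k=2: 4320+0+30·24·15=15120 → min 4860 | W₂..W₄: k=2: 0+10800+6·24·30=15120; k=3: 2160+0+6·15·30=4860 → min 4860 | W₃..W₅: k=3: 0+5400+24·15·12=9720; k=4: 10800+0+24·30·12=19440 → min 9720 | W₄..W₆: k=4: 0+6840+15·30·19=15390; k=5: 5400+0+15·12·19=8820 → min 8820.
Length 4: W₁..W₄: k=1: 0+4860+30·6·30=10260; k=2: 4320+10800+30·24·30=36720; k=3: 4860+0+30·15·30=18360 → min 10260 | W₂..W₅: k=2: 0+9720+6·24·12=11448; k=3: 2160+5400+6·15·12=8640; k=4: 4860+0+6·30·12=7020 → min 7020 | W₃..W₆: k=3: 0+8820+24·15·19=15660; k=4: 10800+6840+24·30·19=31320; k=5: 9720+0+24·12·19=15192 → min 15192.
Length 5: W₁..W₅: k=1: 0+7020+30·6·12=9180; k=2: 4320+9720+30·24·12=22680; k=3: 4860+5400+30·15·12=15660; k=4: 10260+0+30·30·12=21060 → min 9180 | W₂..W₆: k=2: 0+15192+6·24·19=17928; k=3: 2160+8820+6·15·19=12690; k=4: 4860+6840+6·30·19=15120; k=5: 7020+0+6·12·19=8388 → min 8388.
Top-level splits: k=1: (W₁..W₁)·(W₂..W₆) → 0+8388+30·6·19 = 11808; k=2: (W₁..W₂)·(W₃..W₆) → 4320+15192+30·24·19 = 33192; k=3: (W₁..W₃)·(W₄..W₆) → 4860+8820+30·15·19 = 22230; k=4: (W₁..W₄)·(W₅..W₆) → 10260+6840+30·30·19 = 34200; k=5: (W₁..W₅)·(W₆..W₆) → 9180+0+30·12·19 = 16020.
Best split is after W₁, i.e. k = 1.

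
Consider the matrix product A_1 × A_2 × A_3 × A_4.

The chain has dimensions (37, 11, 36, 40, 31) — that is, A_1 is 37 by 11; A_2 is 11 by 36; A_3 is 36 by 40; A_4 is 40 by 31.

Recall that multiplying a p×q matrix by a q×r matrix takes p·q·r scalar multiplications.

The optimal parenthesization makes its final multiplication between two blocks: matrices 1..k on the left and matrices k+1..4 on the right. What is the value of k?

1

Adjacent pairs: A_1A_2 = 37·11·36 = 14652; A_2A_3 = 11·36·40 = 15840; A_3A_4 = 36·40·31 = 44640.
Length 3: A_1..A_3: k=1: 0+15840+37·11·40=32120; k=2: 14652+0+37·36·40=67932 → min 32120 | A_2..A_4: k=2: 0+44640+11·36·31=56916; k=3: 15840+0+11·40·31=29480 → min 29480.
Top-level splits: k=1: (A_1..A_1)·(A_2..A_4) → 0+29480+37·11·31 = 42097; k=2: (A_1..A_2)·(A_3..A_4) → 14652+44640+37·36·31 = 100584; k=3: (A_1..A_3)·(A_4..A_4) → 32120+0+37·40·31 = 78000.
Best split is after A_1, i.e. k = 1.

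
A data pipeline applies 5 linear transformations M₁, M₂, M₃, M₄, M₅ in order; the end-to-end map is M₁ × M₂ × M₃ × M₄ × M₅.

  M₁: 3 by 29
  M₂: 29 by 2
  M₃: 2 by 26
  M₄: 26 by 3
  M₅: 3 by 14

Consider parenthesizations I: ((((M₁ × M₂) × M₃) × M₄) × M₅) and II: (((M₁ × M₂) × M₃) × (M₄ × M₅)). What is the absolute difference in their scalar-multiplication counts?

Order I = ((((M₁ × M₂) × M₃) × M₄) × M₅): (M₁ × M₂): 3×29 by 29×2 → 3×2, cost 3·29·2 = 174; ((M₁ × M₂) × M₃): 3×2 by 2×26 → 3×26, cost 3·2·26 = 156; cumulative 330; (((M₁ × M₂) × M₃) × M₄): 3×26 by 26×3 → 3×3, cost 3·26·3 = 234; cumulative 564; ((((M₁ × M₂) × M₃) × M₄) × M₅): 3×3 by 3×14 → 3×14, cost 3·3·14 = 126; cumulative 690. Total 690.
Order II = (((M₁ × M₂) × M₃) × (M₄ × M₅)): (M₁ × M₂): 3×29 by 29×2 → 3×2, cost 3·29·2 = 174; ((M₁ × M₂) × M₃): 3×2 by 2×26 → 3×26, cost 3·2·26 = 156; cumulative 330; (M₄ × M₅): 26×3 by 3×14 → 26×14, cost 26·3·14 = 1092; (((M₁ × M₂) × M₃) × (M₄ × M₅)): 3×26 by 26×14 → 3×14, cost 3·26·14 = 1092; cumulative 2514. Total 2514.
Difference: |690 − 2514| = 1824.

1824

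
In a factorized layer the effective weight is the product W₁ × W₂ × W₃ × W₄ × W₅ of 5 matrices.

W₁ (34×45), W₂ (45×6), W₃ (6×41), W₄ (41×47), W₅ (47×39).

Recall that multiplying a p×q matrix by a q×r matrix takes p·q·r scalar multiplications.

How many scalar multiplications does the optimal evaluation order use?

39696

Adjacent pairs: W₁W₂ = 34·45·6 = 9180; W₂W₃ = 45·6·41 = 11070; W₃W₄ = 6·41·47 = 11562; W₄W₅ = 41·47·39 = 75153.
Length 3: W₁..W₃: k=1: 0+11070+34·45·41=73800; k=2: 9180+0+34·6·41=17544 → min 17544 | W₂..W₄: k=2: 0+11562+45·6·47=24252; k=3: 11070+0+45·41·47=97785 → min 24252 | W₃..W₅: k=3: 0+75153+6·41·39=84747; k=4: 11562+0+6·47·39=22560 → min 22560.
Length 4: W₁..W₄: k=1: 0+24252+34·45·47=96162; k=2: 9180+11562+34·6·47=30330; k=3: 17544+0+34·41·47=83062 → min 30330 | W₂..W₅: k=2: 0+22560+45·6·39=33090; k=3: 11070+75153+45·41·39=158178; k=4: 24252+0+45·47·39=106737 → min 33090.
Length 5: W₁..W₅: k=1: 0+33090+34·45·39=92760; k=2: 9180+22560+34·6·39=39696; k=3: 17544+75153+34·41·39=147063; k=4: 30330+0+34·47·39=92652 → min 39696.
Optimal order: ((W₁ × W₂) × ((W₃ × W₄) × W₅)) with cost 39696.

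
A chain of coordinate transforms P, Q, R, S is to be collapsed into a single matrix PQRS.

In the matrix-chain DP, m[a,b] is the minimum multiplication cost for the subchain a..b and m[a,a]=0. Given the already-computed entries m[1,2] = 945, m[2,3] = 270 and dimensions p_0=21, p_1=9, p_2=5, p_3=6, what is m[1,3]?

1404

m[1,3] = min over k∈[1,2] of m[1,k]+m[k+1,3]+p_{0}·p_k·p_{3}.
k=1: 0 + 270 + 21·9·6 = 1404; k=2: 945 + 0 + 21·5·6 = 1575.
Minimum: 1404 at k=1.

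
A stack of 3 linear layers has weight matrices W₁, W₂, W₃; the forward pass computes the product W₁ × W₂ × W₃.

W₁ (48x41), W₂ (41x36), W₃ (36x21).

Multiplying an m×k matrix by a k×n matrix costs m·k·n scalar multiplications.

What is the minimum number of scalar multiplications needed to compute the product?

72324

Order (W₁ × (W₂ × W₃)): (W₂ × W₃): 41×36 by 36×21 → 41×21, cost 41·36·21 = 30996; (W₁ × (W₂ × W₃)): 48×41 by 41×21 → 48×21, cost 48·41·21 = 41328; cumulative 72324. Total 72324.
Order ((W₁ × W₂) × W₃): (W₁ × W₂): 48×41 by 41×36 → 48×36, cost 48·41·36 = 70848; ((W₁ × W₂) × W₃): 48×36 by 36×21 → 48×21, cost 48·36·21 = 36288; cumulative 107136. Total 107136.
Minimum: 72324.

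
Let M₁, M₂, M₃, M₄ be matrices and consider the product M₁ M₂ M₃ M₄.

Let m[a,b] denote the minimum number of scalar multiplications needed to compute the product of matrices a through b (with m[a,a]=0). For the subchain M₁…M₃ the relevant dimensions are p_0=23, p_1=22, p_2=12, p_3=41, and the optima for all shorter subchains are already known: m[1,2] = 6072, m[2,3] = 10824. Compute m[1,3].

m[1,3] = min over k∈[1,2] of m[1,k]+m[k+1,3]+p_{0}·p_k·p_{3}.
k=1: 0 + 10824 + 23·22·41 = 31570; k=2: 6072 + 0 + 23·12·41 = 17388.
Minimum: 17388 at k=2.

17388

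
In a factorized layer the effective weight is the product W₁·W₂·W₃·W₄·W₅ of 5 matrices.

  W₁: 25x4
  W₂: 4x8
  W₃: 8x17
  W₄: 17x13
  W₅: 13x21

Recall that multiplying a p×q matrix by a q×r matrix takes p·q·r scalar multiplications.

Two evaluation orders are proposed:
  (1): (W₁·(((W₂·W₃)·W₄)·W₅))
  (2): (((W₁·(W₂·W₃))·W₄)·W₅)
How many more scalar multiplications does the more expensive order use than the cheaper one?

9974

Order (1) = (W₁·(((W₂·W₃)·W₄)·W₅)): (W₂·W₃): 4×8 by 8×17 → 4×17, cost 4·8·17 = 544; ((W₂·W₃)·W₄): 4×17 by 17×13 → 4×13, cost 4·17·13 = 884; cumulative 1428; (((W₂·W₃)·W₄)·W₅): 4×13 by 13×21 → 4×21, cost 4·13·21 = 1092; cumulative 2520; (W₁·(((W₂·W₃)·W₄)·W₅)): 25×4 by 4×21 → 25×21, cost 25·4·21 = 2100; cumulative 4620. Total 4620.
Order (2) = (((W₁·(W₂·W₃))·W₄)·W₅): (W₂·W₃): 4×8 by 8×17 → 4×17, cost 4·8·17 = 544; (W₁·(W₂·W₃)): 25×4 by 4×17 → 25×17, cost 25·4·17 = 1700; cumulative 2244; ((W₁·(W₂·W₃))·W₄): 25×17 by 17×13 → 25×13, cost 25·17·13 = 5525; cumulative 7769; (((W₁·(W₂·W₃))·W₄)·W₅): 25×13 by 13×21 → 25×21, cost 25·13·21 = 6825; cumulative 14594. Total 14594.
Difference: |4620 − 14594| = 9974.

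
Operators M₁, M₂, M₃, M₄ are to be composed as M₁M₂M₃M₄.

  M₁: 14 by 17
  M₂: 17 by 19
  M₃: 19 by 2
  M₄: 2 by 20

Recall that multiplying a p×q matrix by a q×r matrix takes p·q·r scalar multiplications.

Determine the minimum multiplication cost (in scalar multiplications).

1682

Adjacent pairs: M₁M₂ = 14·17·19 = 4522; M₂M₃ = 17·19·2 = 646; M₃M₄ = 19·2·20 = 760.
Length 3: M₁..M₃: k=1: 0+646+14·17·2=1122; k=2: 4522+0+14·19·2=5054 → min 1122 | M₂..M₄: k=2: 0+760+17·19·20=7220; k=3: 646+0+17·2·20=1326 → min 1326.
Length 4: M₁..M₄: k=1: 0+1326+14·17·20=6086; k=2: 4522+760+14·19·20=10602; k=3: 1122+0+14·2·20=1682 → min 1682.
Optimal order: ((M₁(M₂M₃))M₄) with cost 1682.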